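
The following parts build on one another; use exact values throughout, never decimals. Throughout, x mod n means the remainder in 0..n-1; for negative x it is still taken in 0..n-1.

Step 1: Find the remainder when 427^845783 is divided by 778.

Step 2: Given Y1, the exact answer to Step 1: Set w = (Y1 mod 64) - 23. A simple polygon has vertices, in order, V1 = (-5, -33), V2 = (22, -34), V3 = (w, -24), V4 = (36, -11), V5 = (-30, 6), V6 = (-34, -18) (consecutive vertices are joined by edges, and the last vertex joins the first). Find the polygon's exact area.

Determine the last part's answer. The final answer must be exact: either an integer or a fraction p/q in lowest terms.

Step 1: squarings mod 778: 427^1=427, 427^2=277, 427^4=485, 427^8=269, 427^16=7, 427^32=49, 427^64=67, 427^128=599, 427^256=143, 427^512=221, 427^1024=605, 427^2048=365, 427^4096=187, 427^8192=737, 427^16384=125, 427^32768=65, 427^65536=335, 427^131072=193, 427^262144=683, 427^524288=467; 427^845783 = 427^1 * 427^2 * 427^4 * 427^16 * 427^64 * 427^128 * 427^256 * 427^512 * 427^1024 * 427^8192 * 427^16384 * 427^32768 * 427^262144 * 427^524288 = 271 (mod 778); answer 271
Step 2: Y1 = 271; w = -8; cross terms: (-5*-34 - 22*-33)=896, (22*-24 - -8*-34)=-800, (-8*-11 - 36*-24)=952, (36*6 - -30*-11)=-114, (-30*-18 - -34*6)=744, (-34*-33 - -5*-18)=1032; twice the area = |2710| = 2710; area = 1355; answer 1355

1355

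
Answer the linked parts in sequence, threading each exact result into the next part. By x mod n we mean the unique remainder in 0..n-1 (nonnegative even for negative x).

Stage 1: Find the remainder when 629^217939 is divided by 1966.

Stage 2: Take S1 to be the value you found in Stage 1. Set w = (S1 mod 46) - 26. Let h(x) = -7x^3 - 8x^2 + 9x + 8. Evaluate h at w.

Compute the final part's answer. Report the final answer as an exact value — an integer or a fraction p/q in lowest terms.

2

Stage 1: squarings mod 1966: 629^1=629, 629^2=475, 629^4=1501, 629^8=1931, 629^16=1225, 629^32=567, 629^64=1031, 629^128=1321, 629^256=1199, 629^512=455, 629^1024=595, 629^2048=145, 629^4096=1365, 629^8192=1423, 629^16384=1915, 629^32768=635, 629^65536=195, 629^131072=671; 629^217939 = 629^1 * 629^2 * 629^16 * 629^64 * 629^256 * 629^512 * 629^4096 * 629^16384 * 629^65536 * 629^131072 = 1959 (mod 1966); answer 1959
Stage 2: S1 = 1959; w = 1; -7*(1)^3 - 8*(1)^2 + 9*(1)^1 + 8 = (-7) + (-8) + (9) + (8) = 2; answer 2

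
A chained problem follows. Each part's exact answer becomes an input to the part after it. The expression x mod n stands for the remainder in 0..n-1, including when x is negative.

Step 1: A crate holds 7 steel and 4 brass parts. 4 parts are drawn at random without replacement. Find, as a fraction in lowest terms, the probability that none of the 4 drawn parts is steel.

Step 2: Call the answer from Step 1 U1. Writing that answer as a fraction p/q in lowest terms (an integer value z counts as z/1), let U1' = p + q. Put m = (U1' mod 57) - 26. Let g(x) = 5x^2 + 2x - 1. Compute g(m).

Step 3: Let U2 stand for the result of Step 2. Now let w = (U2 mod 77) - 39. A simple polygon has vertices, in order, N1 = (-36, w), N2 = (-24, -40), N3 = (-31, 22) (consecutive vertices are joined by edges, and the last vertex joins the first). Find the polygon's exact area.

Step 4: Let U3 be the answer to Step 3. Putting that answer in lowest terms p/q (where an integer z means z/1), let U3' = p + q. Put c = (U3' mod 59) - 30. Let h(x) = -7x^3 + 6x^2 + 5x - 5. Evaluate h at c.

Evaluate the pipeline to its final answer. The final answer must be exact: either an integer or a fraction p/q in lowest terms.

126953

Step 1: total draws C(11,4) = 330; favorable C(4,4) = 1; P = 1/330; answer 1/330
Step 2: U1 = 1/330; threaded value p + q = 331; m = 20; 5*(20)^2 + 2*(20)^1 - 1 = (2000) + (40) + (-1) = 2039; answer 2039
Step 3: U2 = 2039; w = -2; cross terms: (-36*-40 - -24*-2)=1392, (-24*22 - -31*-40)=-1768, (-31*-2 - -36*22)=854; twice the area = |478| = 478; area = 239; answer 239
Step 4: U3 = 239; threaded value p + q = 240; c = -26; -7*(-26)^3 + 6*(-26)^2 + 5*(-26)^1 - 5 = (123032) + (4056) + (-130) + (-5) = 126953; answer 126953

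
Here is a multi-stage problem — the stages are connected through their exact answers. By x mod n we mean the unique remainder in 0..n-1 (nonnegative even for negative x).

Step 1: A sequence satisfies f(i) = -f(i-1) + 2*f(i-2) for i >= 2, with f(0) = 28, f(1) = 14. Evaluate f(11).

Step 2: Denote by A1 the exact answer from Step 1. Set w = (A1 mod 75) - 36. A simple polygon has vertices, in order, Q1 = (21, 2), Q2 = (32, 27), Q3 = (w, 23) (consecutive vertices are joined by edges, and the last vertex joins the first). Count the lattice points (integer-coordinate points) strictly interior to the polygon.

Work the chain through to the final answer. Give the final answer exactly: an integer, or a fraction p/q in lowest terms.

1

Step 1: f(2) = -1*(14) + 2*(28) = 42; iterating: f(2)=42, f(3)=-14, f(4)=98, f(5)=-126, f(6)=322, f(7)=-574, f(8)=1218, f(9)=-2366, f(10)=4802, f(11)=-9534; answer -9534
Step 2: A1 = -9534; w = 30; cross terms: (21*27 - 32*2)=503, (32*23 - 30*27)=-74, (30*2 - 21*23)=-423; twice the area = |6| = 6; area = 3; boundary points = 1 + 2 + 3 = 6; strictly interior points = area - boundary/2 + 1 = 1; answer 1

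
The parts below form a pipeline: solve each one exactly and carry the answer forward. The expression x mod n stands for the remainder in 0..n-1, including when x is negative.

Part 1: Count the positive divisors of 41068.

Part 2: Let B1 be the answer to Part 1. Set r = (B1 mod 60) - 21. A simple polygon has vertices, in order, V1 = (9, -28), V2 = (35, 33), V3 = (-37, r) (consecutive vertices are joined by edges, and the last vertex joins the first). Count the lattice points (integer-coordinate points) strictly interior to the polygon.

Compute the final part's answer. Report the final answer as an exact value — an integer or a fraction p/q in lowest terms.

1560

Part 1: 41068 = 2^2 * 10267; number of divisors = (2+1) * (1+1) = 6; answer 6
Part 2: B1 = 6; r = -15; cross terms: (9*33 - 35*-28)=1277, (35*-15 - -37*33)=696, (-37*-28 - 9*-15)=1171; twice the area = |3144| = 3144; area = 1572; boundary points = 1 + 24 + 1 = 26; strictly interior points = area - boundary/2 + 1 = 1560; answer 1560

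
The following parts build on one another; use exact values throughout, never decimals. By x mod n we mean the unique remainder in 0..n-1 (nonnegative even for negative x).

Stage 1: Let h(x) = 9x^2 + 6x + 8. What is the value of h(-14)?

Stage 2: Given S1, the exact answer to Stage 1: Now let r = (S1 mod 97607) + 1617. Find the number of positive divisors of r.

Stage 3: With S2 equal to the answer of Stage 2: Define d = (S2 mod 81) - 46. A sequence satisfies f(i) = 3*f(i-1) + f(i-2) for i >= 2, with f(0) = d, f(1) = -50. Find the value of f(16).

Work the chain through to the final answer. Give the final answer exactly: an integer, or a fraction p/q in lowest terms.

-3487191750

Stage 1: 9*(-14)^2 + 6*(-14)^1 + 8 = (1764) + (-84) + (8) = 1688; answer 1688
Stage 2: S1 = 1688; r = 3305; 3305 = 5 * 661; number of divisors = (1+1) * (1+1) = 4; answer 4
Stage 3: S2 = 4; d = -42; f(2) = 3*(-50) + 1*(-42) = -192; iterating: f(2)=-192, f(3)=-626, f(4)=-2070, f(5)=-6836, f(6)=-22578, f(7)=-74570, f(8)=-246288, f(9)=-813434, f(10)=-2686590, f(11)=-8873204, f(12)=-29306202, f(13)=-96791810, f(14)=-319681632, f(15)=-1055836706, f(16)=-3487191750; answer -3487191750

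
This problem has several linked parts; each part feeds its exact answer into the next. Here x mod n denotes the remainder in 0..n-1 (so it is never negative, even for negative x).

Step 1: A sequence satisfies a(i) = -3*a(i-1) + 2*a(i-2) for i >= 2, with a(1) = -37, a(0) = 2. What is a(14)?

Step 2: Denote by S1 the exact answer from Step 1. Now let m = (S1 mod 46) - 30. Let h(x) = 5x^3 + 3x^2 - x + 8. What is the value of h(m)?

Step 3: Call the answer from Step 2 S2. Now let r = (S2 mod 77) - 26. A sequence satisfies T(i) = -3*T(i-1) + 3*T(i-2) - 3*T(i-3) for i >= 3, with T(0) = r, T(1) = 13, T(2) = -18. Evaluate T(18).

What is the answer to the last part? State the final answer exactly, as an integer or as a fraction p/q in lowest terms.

Step 1: a(2) = -3*(-37) + 2*(2) = 115; iterating: a(2)=115, a(3)=-419, a(4)=1487, a(5)=-5299, a(6)=18871, a(7)=-67211, a(8)=239375, a(9)=-852547, a(10)=3036391, a(11)=-10814267, a(12)=38515583, a(13)=-137175283, a(14)=488557015; answer 488557015
Step 2: S1 = 488557015; m = 1; 5*(1)^3 + 3*(1)^2 - 1*(1)^1 + 8 = (5) + (3) + (-1) + (8) = 15; answer 15
Step 3: S2 = 15; r = -11; T(3) = -3*(-18) + 3*(13) - 3*(-11) = 126; iterating: T(3)=126, T(4)=-471, T(5)=1845, T(6)=-7326, T(7)=28926, T(8)=-114291, T(9)=451629, T(10)=-1784538, T(11)=7051374, T(12)=-27862623, T(13)=110095605, T(14)=-435028806, T(15)=1718961102, T(16)=-6792256539, T(17)=26838739341, T(18)=-106049870946; answer -106049870946

-106049870946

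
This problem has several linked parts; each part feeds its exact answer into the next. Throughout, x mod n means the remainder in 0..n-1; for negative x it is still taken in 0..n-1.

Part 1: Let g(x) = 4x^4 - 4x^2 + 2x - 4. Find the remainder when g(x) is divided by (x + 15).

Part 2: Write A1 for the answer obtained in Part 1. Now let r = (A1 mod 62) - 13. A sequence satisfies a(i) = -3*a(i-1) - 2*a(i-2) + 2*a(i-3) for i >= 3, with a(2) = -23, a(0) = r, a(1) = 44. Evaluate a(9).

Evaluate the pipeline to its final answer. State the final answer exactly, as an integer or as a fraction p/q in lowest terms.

-2671

Part 1: remainder = value at the root: 4*(-15)^4 - 4*(-15)^2 + 2*(-15)^1 - 4 = (202500) + (-900) + (-30) + (-4) = 201566; answer 201566
Part 2: A1 = 201566; r = -9; a(3) = -3*(-23) - 2*(44) + 2*(-9) = -37; iterating: a(3)=-37, a(4)=245, a(5)=-707, a(6)=1557, a(7)=-2767, a(8)=3773, a(9)=-2671; answer -2671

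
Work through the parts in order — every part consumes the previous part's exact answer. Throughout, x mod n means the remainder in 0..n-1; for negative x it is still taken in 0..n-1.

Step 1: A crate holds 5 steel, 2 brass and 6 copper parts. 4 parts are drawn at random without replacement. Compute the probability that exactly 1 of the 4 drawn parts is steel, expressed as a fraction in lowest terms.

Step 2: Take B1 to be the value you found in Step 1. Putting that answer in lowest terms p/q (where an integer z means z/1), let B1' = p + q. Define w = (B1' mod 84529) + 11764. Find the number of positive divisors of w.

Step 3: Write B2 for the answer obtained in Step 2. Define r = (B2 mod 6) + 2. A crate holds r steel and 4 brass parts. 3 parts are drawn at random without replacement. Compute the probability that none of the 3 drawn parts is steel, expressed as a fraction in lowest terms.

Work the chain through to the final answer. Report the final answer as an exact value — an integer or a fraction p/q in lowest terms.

1/30

Step 1: total draws C(13,4) = 715; favorable C(5,1)*C(8,3) = 280; P = 56/143; answer 56/143
Step 2: B1 = 56/143; threaded value p + q = 199; w = 11963; 11963 = 7 * 1709; number of divisors = (1+1) * (1+1) = 4; answer 4
Step 3: B2 = 4; r = 6; total draws C(10,3) = 120; favorable C(4,3) = 4; P = 1/30; answer 1/30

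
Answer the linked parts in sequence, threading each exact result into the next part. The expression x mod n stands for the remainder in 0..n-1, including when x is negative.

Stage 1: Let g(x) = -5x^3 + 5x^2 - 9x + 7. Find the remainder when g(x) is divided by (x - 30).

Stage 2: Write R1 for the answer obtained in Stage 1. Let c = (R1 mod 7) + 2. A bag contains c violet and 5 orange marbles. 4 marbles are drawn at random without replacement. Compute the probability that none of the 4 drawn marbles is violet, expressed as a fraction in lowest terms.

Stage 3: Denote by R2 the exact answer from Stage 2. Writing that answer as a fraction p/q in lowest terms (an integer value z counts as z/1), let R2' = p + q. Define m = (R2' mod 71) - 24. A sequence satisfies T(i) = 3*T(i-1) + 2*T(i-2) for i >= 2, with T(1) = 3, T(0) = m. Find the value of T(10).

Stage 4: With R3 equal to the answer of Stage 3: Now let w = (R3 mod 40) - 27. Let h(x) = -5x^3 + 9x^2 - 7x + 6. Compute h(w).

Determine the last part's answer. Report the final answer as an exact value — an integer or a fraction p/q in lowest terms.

Stage 1: remainder = value at the root: -5*(30)^3 + 5*(30)^2 - 9*(30)^1 + 7 = (-135000) + (4500) + (-270) + (7) = -130763; answer -130763
Stage 2: R1 = -130763; c = 6; total draws C(11,4) = 330; favorable C(5,4) = 5; P = 1/66; answer 1/66
Stage 3: R2 = 1/66; threaded value p + q = 67; m = 43; T(2) = 3*(3) + 2*(43) = 95; iterating: T(2)=95, T(3)=291, T(4)=1063, T(5)=3771, T(6)=13439, T(7)=47859, T(8)=170455, T(9)=607083, T(10)=2162159; answer 2162159
Stage 4: R3 = 2162159; w = 12; -5*(12)^3 + 9*(12)^2 - 7*(12)^1 + 6 = (-8640) + (1296) + (-84) + (6) = -7422; answer -7422

-7422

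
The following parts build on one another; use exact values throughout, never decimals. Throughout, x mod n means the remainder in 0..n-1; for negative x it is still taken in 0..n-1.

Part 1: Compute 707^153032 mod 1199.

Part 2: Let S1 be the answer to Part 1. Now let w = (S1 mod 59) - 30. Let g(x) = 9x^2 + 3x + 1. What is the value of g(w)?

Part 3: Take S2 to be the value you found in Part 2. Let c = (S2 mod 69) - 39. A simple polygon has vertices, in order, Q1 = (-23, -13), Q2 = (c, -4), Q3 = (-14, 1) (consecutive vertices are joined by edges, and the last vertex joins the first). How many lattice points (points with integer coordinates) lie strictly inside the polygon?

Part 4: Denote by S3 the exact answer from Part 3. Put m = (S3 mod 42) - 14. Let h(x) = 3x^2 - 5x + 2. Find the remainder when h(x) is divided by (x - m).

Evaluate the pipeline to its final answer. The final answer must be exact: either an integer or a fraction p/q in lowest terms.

Part 1: squarings mod 1199: 707^1=707, 707^2=1065, 707^4=1170, 707^8=841, 707^16=1070, 707^32=1054, 707^64=642, 707^128=907, 707^256=135, 707^512=240, 707^1024=48, 707^2048=1105, 707^4096=443, 707^8192=812, 707^16384=1093, 707^32768=445, 707^65536=190, 707^131072=130; 707^153032 = 707^8 * 707^64 * 707^128 * 707^256 * 707^1024 * 707^4096 * 707^16384 * 707^131072 = 669 (mod 1199); answer 669
Part 2: S1 = 669; w = -10; 9*(-10)^2 + 3*(-10)^1 + 1 = (900) + (-30) + (1) = 871; answer 871
Part 3: S2 = 871; c = 4; cross terms: (-23*-4 - 4*-13)=144, (4*1 - -14*-4)=-52, (-14*-13 - -23*1)=205; twice the area = |297| = 297; area = 297/2; boundary points = 9 + 1 + 1 = 11; strictly interior points = area - boundary/2 + 1 = 144; answer 144
Part 4: S3 = 144; m = 4; remainder = value at the root: 3*(4)^2 - 5*(4)^1 + 2 = (48) + (-20) + (2) = 30; answer 30

30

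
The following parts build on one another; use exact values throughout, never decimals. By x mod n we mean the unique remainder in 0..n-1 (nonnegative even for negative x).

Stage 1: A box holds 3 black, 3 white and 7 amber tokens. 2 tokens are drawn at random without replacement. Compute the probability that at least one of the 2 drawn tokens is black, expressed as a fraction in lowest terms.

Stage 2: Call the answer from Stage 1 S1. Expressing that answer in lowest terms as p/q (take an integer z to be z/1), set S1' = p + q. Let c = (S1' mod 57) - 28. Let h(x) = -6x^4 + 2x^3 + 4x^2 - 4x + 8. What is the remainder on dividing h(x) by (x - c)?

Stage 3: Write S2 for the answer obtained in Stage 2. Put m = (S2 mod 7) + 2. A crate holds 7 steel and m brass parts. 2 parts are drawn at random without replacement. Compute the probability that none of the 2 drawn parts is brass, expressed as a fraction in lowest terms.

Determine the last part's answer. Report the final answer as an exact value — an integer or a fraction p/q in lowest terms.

1/5

Stage 1: total draws C(13,2) = 78; complement C(10,2) = 45; favorable 78 - 45 = 33; P = 11/26; answer 11/26
Stage 2: S1 = 11/26; threaded value p + q = 37; c = 9; remainder = value at the root: -6*(9)^4 + 2*(9)^3 + 4*(9)^2 - 4*(9)^1 + 8 = (-39366) + (1458) + (324) + (-36) + (8) = -37612; answer -37612
Stage 3: S2 = -37612; m = 8; total draws C(15,2) = 105; favorable C(7,2) = 21; P = 1/5; answer 1/5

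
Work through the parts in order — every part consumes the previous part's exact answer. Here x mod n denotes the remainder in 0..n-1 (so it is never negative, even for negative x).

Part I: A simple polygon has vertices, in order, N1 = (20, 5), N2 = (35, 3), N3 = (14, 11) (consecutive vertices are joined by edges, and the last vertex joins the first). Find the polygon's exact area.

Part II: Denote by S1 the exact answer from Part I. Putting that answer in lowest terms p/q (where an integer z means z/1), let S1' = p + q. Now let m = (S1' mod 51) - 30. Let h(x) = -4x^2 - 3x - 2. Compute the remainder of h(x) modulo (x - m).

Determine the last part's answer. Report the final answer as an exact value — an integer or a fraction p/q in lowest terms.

-432

Part I: cross terms: (20*3 - 35*5)=-115, (35*11 - 14*3)=343, (14*5 - 20*11)=-150; twice the area = |78| = 78; area = 39; answer 39
Part II: S1 = 39; threaded value p + q = 40; m = 10; remainder = value at the root: -4*(10)^2 - 3*(10)^1 - 2 = (-400) + (-30) + (-2) = -432; answer -432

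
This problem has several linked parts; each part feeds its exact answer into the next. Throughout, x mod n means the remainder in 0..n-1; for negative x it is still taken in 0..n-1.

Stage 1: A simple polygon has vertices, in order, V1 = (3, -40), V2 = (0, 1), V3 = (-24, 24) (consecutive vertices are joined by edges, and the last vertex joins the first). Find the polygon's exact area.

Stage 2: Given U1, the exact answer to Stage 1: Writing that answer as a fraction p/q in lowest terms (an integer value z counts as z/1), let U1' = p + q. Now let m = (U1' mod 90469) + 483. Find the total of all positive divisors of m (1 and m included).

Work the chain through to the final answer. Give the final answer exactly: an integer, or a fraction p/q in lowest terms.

Stage 1: cross terms: (3*1 - 0*-40)=3, (0*24 - -24*1)=24, (-24*-40 - 3*24)=888; twice the area = |915| = 915; area = 915/2; answer 915/2
Stage 2: U1 = 915/2; threaded value p + q = 917; m = 1400; 1400 = 2^3 * 5^2 * 7; sigma = (1 + 2 + 4 + 8) * (1 + 5 + 25) * (1 + 7) = 15 * 31 * 8 = 3720; answer 3720

3720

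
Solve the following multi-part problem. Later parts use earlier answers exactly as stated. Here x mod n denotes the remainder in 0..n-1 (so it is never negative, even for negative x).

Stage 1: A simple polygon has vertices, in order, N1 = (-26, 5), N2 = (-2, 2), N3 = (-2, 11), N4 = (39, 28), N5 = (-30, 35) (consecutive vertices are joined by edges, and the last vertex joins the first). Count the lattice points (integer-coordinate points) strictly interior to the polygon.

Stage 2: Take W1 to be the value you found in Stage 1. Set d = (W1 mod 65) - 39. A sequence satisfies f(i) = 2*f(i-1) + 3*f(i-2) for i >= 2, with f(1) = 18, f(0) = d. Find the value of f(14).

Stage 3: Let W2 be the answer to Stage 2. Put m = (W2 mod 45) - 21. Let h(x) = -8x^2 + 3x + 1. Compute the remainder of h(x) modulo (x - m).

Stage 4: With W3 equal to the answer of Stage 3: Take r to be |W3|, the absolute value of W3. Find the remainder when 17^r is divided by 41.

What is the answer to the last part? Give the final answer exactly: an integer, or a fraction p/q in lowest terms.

Stage 1: cross terms: (-26*2 - -2*5)=-42, (-2*11 - -2*2)=-18, (-2*28 - 39*11)=-485, (39*35 - -30*28)=2205, (-30*5 - -26*35)=760; twice the area = |2420| = 2420; area = 1210; boundary points = 3 + 9 + 1 + 1 + 2 = 16; strictly interior points = area - boundary/2 + 1 = 1203; answer 1203
Stage 2: W1 = 1203; d = -6; f(2) = 2*(18) + 3*(-6) = 18; iterating: f(2)=18, f(3)=90, f(4)=234, f(5)=738, f(6)=2178, f(7)=6570, f(8)=19674, f(9)=59058, f(10)=177138, f(11)=531450, f(12)=1594314, f(13)=4782978, f(14)=14348898; answer 14348898
Stage 3: W2 = 14348898; m = -3; remainder = value at the root: -8*(-3)^2 + 3*(-3)^1 + 1 = (-72) + (-9) + (1) = -80; answer -80
Stage 4: W3 = -80; r = 80; squarings mod 41: 17^1=17, 17^2=2, 17^4=4, 17^8=16, 17^16=10, 17^32=18, 17^64=37; 17^80 = 17^16 * 17^64 = 1 (mod 41); answer 1

1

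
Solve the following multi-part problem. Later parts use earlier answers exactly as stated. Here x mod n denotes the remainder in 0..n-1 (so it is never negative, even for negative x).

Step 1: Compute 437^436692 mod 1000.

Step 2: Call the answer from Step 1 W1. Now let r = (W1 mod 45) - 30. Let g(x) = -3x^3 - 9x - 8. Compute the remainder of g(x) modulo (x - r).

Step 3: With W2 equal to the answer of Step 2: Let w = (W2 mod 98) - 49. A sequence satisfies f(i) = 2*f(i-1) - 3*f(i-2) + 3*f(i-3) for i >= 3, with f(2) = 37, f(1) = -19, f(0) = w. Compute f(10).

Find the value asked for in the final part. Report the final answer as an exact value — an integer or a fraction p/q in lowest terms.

Step 1: squarings mod 1000: 437^1=437, 437^2=969, 437^4=961, 437^8=521, 437^16=441, 437^32=481, 437^64=361, 437^128=321, 437^256=41, 437^512=681, 437^1024=761, 437^2048=121, 437^4096=641, 437^8192=881, 437^16384=161, 437^32768=921, 437^65536=241, 437^131072=81, 437^262144=561; 437^436692 = 437^4 * 437^16 * 437^64 * 437^128 * 437^256 * 437^2048 * 437^8192 * 437^32768 * 437^131072 * 437^262144 = 881 (mod 1000); answer 881
Step 2: W1 = 881; r = -4; remainder = value at the root: -3*(-4)^3 - 9*(-4)^1 - 8 = (192) + (36) + (-8) = 220; answer 220
Step 3: W2 = 220; w = -25; f(3) = 2*(37) - 3*(-19) + 3*(-25) = 56; iterating: f(3)=56, f(4)=-56, f(5)=-169, f(6)=-2, f(7)=335, f(8)=169, f(9)=-673, f(10)=-848; answer -848

-848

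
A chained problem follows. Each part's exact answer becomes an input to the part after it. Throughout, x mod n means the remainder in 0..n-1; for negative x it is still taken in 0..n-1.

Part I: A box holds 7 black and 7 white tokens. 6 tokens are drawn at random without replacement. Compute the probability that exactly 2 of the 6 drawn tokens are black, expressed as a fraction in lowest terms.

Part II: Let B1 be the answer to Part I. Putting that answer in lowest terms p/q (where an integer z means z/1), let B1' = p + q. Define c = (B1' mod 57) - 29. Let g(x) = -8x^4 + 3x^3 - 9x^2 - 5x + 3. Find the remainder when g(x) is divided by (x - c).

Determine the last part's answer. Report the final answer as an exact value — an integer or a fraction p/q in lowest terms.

-1910235

Part I: total draws C(14,6) = 3003; favorable C(7,2)*C(7,4) = 735; P = 35/143; answer 35/143
Part II: B1 = 35/143; threaded value p + q = 178; c = -22; remainder = value at the root: -8*(-22)^4 + 3*(-22)^3 - 9*(-22)^2 - 5*(-22)^1 + 3 = (-1874048) + (-31944) + (-4356) + (110) + (3) = -1910235; answer -1910235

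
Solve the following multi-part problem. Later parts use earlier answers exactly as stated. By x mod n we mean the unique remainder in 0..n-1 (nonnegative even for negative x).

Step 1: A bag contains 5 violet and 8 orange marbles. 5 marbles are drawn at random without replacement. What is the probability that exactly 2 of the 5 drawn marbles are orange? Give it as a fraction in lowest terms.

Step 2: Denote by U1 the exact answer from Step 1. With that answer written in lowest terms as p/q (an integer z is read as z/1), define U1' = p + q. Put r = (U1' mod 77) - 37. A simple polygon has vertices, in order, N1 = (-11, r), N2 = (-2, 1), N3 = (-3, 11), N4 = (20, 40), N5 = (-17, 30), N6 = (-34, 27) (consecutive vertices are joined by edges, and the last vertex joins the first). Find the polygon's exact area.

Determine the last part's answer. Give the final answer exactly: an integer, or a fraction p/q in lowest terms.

Step 1: total draws C(13,5) = 1287; favorable C(8,2)*C(5,3) = 280; P = 280/1287; answer 280/1287
Step 2: U1 = 280/1287; threaded value p + q = 1567; r = -10; cross terms: (-11*1 - -2*-10)=-31, (-2*11 - -3*1)=-19, (-3*40 - 20*11)=-340, (20*30 - -17*40)=1280, (-17*27 - -34*30)=561, (-34*-10 - -11*27)=637; twice the area = |2088| = 2088; area = 1044; answer 1044

1044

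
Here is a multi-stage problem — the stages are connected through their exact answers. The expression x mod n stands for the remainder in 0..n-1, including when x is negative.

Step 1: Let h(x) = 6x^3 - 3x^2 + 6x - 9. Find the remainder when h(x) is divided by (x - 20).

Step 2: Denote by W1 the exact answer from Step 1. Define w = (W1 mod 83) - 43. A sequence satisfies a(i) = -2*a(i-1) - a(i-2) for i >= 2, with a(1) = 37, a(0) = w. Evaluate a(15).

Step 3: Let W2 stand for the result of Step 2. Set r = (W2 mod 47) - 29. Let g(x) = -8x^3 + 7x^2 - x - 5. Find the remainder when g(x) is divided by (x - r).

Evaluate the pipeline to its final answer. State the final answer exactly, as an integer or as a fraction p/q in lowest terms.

Step 1: remainder = value at the root: 6*(20)^3 - 3*(20)^2 + 6*(20)^1 - 9 = (48000) + (-1200) + (120) + (-9) = 46911; answer 46911
Step 2: W1 = 46911; w = -27; a(2) = -2*(37) - 1*(-27) = -47; iterating: a(2)=-47, a(3)=57, a(4)=-67, a(5)=77, a(6)=-87, a(7)=97, a(8)=-107, a(9)=117, a(10)=-127, a(11)=137, a(12)=-147, a(13)=157, a(14)=-167, a(15)=177; answer 177
Step 3: W2 = 177; r = 7; remainder = value at the root: -8*(7)^3 + 7*(7)^2 - 1*(7)^1 - 5 = (-2744) + (343) + (-7) + (-5) = -2413; answer -2413

-2413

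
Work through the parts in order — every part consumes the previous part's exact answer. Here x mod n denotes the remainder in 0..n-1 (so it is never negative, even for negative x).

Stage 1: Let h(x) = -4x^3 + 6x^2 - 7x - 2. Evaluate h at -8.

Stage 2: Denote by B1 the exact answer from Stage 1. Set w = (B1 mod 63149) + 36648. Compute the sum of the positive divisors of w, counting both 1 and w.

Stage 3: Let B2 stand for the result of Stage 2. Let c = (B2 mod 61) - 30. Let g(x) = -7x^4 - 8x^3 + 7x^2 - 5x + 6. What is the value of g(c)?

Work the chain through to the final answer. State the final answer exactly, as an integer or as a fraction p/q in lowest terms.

Stage 1: -4*(-8)^3 + 6*(-8)^2 - 7*(-8)^1 - 2 = (2048) + (384) + (56) + (-2) = 2486; answer 2486
Stage 2: B1 = 2486; w = 39134; 39134 = 2 * 17 * 1151; sigma = (1 + 2) * (1 + 17) * (1 + 1151) = 3 * 18 * 1152 = 62208; answer 62208
Stage 3: B2 = 62208; c = 19; -7*(19)^4 - 8*(19)^3 + 7*(19)^2 - 5*(19)^1 + 6 = (-912247) + (-54872) + (2527) + (-95) + (6) = -964681; answer -964681

-964681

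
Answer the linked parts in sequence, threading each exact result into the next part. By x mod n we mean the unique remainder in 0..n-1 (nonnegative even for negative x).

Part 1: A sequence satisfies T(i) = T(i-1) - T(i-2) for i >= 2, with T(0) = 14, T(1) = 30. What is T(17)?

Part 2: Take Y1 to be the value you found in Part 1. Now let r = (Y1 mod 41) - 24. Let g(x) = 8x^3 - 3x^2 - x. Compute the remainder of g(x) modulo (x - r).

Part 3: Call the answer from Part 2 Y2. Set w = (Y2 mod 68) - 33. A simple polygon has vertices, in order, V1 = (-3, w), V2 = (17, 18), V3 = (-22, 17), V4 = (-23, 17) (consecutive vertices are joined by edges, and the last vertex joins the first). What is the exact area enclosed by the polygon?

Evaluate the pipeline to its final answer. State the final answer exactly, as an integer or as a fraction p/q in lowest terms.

Part 1: T(2) = 1*(30) - 1*(14) = 16; iterating: T(2)=16, T(3)=-14, T(4)=-30, T(5)=-16, T(6)=14, T(7)=30, T(8)=16, T(9)=-14, T(10)=-30, T(11)=-16, T(12)=14, T(13)=30, T(14)=16, T(15)=-14, T(16)=-30, T(17)=-16; answer -16
Part 2: Y1 = -16; r = 1; remainder = value at the root: 8*(1)^3 - 3*(1)^2 - 1*(1)^1 = (8) + (-3) + (-1) = 4; answer 4
Part 3: Y2 = 4; w = -29; cross terms: (-3*18 - 17*-29)=439, (17*17 - -22*18)=685, (-22*17 - -23*17)=17, (-23*-29 - -3*17)=718; twice the area = |1859| = 1859; area = 1859/2; answer 1859/2

1859/2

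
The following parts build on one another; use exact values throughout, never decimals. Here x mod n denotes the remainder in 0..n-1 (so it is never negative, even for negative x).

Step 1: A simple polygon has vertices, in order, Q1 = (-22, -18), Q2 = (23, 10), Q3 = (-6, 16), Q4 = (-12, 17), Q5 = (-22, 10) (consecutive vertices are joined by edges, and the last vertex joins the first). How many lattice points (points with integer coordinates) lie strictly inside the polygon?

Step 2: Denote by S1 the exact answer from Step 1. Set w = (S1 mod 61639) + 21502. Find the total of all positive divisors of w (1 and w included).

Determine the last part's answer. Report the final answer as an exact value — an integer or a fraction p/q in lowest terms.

46080

Step 1: cross terms: (-22*10 - 23*-18)=194, (23*16 - -6*10)=428, (-6*17 - -12*16)=90, (-12*10 - -22*17)=254, (-22*-18 - -22*10)=616; twice the area = |1582| = 1582; area = 791; boundary points = 1 + 1 + 1 + 1 + 28 = 32; strictly interior points = area - boundary/2 + 1 = 776; answer 776
Step 2: S1 = 776; w = 22278; 22278 = 2 * 3 * 47 * 79; sigma = (1 + 2) * (1 + 3) * (1 + 47) * (1 + 79) = 3 * 4 * 48 * 80 = 46080; answer 46080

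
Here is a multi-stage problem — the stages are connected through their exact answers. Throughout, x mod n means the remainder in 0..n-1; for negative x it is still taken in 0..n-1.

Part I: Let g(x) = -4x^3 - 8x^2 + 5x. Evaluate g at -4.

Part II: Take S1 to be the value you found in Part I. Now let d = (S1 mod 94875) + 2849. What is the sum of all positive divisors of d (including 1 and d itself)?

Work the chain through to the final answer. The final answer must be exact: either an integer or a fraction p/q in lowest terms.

2958

Part I: -4*(-4)^3 - 8*(-4)^2 + 5*(-4)^1 = (256) + (-128) + (-20) = 108; answer 108
Part II: S1 = 108; d = 2957; 2957 is prime, so its only divisors are 1 and 2957; sigma = 1 + 2957 = 2958; answer 2958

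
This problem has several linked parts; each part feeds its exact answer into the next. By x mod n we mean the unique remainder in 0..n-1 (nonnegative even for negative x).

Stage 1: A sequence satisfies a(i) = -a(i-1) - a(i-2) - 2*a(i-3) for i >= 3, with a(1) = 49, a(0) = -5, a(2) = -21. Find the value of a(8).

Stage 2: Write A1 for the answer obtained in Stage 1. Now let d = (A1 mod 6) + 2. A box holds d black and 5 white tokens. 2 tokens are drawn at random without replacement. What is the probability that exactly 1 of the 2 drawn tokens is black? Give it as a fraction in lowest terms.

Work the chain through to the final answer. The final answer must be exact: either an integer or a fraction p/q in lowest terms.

Stage 1: a(3) = -1*(-21) - 1*(49) - 2*(-5) = -18; iterating: a(3)=-18, a(4)=-59, a(5)=119, a(6)=-24, a(7)=23, a(8)=-237; answer -237
Stage 2: A1 = -237; d = 5; total draws C(10,2) = 45; favorable C(5,1)*C(5,1) = 25; P = 5/9; answer 5/9

5/9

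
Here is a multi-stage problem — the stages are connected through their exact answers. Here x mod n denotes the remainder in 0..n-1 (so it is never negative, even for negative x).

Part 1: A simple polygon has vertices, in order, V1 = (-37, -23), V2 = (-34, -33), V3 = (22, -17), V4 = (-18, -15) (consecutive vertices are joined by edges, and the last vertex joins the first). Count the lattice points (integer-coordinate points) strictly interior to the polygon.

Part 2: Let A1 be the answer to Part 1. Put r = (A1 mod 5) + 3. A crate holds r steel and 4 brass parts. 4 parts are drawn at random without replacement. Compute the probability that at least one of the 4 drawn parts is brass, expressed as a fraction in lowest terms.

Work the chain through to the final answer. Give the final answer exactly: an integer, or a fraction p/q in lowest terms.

Part 1: cross terms: (-37*-33 - -34*-23)=439, (-34*-17 - 22*-33)=1304, (22*-15 - -18*-17)=-636, (-18*-23 - -37*-15)=-141; twice the area = |966| = 966; area = 483; boundary points = 1 + 8 + 2 + 1 = 12; strictly interior points = area - boundary/2 + 1 = 478; answer 478
Part 2: A1 = 478; r = 6; total draws C(10,4) = 210; complement C(6,4) = 15; favorable 210 - 15 = 195; P = 13/14; answer 13/14

13/14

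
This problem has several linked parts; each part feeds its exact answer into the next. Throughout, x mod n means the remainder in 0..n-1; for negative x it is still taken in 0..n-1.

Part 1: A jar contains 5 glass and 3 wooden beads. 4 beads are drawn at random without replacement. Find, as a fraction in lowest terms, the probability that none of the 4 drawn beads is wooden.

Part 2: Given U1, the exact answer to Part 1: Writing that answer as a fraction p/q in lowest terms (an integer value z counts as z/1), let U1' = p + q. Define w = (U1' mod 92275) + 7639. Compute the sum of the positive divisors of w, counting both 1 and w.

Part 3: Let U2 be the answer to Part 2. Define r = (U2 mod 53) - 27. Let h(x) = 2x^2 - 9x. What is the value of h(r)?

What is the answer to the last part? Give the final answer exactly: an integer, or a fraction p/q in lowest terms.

893

Part 1: total draws C(8,4) = 70; favorable C(5,4) = 5; P = 1/14; answer 1/14
Part 2: U1 = 1/14; threaded value p + q = 15; w = 7654; 7654 = 2 * 43 * 89; sigma = (1 + 2) * (1 + 43) * (1 + 89) = 3 * 44 * 90 = 11880; answer 11880
Part 3: U2 = 11880; r = -19; 2*(-19)^2 - 9*(-19)^1 = (722) + (171) = 893; answer 893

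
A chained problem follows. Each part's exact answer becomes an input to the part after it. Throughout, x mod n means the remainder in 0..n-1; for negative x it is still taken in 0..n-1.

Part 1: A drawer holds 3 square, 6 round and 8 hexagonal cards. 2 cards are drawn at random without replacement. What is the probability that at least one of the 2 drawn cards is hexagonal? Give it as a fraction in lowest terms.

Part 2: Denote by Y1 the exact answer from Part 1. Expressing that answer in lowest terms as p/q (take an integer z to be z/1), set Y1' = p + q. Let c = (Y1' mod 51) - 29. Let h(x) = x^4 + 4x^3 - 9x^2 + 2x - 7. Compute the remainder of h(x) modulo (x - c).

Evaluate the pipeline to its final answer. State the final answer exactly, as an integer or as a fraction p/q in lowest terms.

Part 1: total draws C(17,2) = 136; complement C(9,2) = 36; favorable 136 - 36 = 100; P = 25/34; answer 25/34
Part 2: Y1 = 25/34; threaded value p + q = 59; c = -21; remainder = value at the root: 1*(-21)^4 + 4*(-21)^3 - 9*(-21)^2 + 2*(-21)^1 - 7 = (194481) + (-37044) + (-3969) + (-42) + (-7) = 153419; answer 153419

153419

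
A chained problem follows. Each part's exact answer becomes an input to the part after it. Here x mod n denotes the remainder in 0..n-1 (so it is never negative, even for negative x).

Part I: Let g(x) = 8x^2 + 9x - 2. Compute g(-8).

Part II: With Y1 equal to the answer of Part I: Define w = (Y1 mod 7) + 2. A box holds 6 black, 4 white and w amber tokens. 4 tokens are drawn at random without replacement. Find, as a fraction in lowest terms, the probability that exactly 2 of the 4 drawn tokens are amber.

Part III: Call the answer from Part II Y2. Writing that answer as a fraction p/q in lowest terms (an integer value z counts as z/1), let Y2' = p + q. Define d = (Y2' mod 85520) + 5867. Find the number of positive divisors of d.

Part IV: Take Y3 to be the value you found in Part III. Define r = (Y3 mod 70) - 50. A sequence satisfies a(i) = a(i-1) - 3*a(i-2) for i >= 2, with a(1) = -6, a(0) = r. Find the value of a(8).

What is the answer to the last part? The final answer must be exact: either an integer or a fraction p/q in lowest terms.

1848

Part I: 8*(-8)^2 + 9*(-8)^1 - 2 = (512) + (-72) + (-2) = 438; answer 438
Part II: Y1 = 438; w = 6; total draws C(16,4) = 1820; favorable C(6,2)*C(10,2) = 675; P = 135/364; answer 135/364
Part III: Y2 = 135/364; threaded value p + q = 499; d = 6366; 6366 = 2 * 3 * 1061; number of divisors = (1+1) * (1+1) * (1+1) = 8; answer 8
Part IV: Y3 = 8; r = -42; a(2) = 1*(-6) - 3*(-42) = 120; iterating: a(2)=120, a(3)=138, a(4)=-222, a(5)=-636, a(6)=30, a(7)=1938, a(8)=1848; answer 1848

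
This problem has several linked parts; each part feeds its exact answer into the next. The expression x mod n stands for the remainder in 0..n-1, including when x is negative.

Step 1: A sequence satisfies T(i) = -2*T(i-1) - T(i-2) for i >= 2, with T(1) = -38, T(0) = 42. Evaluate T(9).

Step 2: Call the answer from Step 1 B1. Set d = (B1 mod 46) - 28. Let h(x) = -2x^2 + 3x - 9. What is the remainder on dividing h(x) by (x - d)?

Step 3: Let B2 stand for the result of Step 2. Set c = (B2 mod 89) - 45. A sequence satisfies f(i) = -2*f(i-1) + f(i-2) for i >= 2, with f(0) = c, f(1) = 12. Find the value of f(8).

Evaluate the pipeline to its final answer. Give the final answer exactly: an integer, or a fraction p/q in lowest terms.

Step 1: T(2) = -2*(-38) - 1*(42) = 34; iterating: T(2)=34, T(3)=-30, T(4)=26, T(5)=-22, T(6)=18, T(7)=-14, T(8)=10, T(9)=-6; answer -6
Step 2: B1 = -6; d = 12; remainder = value at the root: -2*(12)^2 + 3*(12)^1 - 9 = (-288) + (36) + (-9) = -261; answer -261
Step 3: B2 = -261; c = -39; f(2) = -2*(12) + 1*(-39) = -63; iterating: f(2)=-63, f(3)=138, f(4)=-339, f(5)=816, f(6)=-1971, f(7)=4758, f(8)=-11487; answer -11487

-11487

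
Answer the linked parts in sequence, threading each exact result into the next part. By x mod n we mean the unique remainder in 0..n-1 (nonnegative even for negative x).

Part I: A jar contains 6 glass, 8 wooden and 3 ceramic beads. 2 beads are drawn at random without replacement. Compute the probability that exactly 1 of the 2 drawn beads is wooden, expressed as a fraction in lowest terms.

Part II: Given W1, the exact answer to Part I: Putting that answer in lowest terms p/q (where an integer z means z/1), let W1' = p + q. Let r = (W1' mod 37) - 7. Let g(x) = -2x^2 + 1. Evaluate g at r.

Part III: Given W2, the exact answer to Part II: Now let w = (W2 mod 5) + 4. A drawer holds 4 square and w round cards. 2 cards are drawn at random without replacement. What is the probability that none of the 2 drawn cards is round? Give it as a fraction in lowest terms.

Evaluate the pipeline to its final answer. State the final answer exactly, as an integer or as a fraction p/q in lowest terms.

1/11

Part I: total draws C(17,2) = 136; favorable C(8,1)*C(9,1) = 72; P = 9/17; answer 9/17
Part II: W1 = 9/17; threaded value p + q = 26; r = 19; -2*(19)^2 + 1 = (-722) + (1) = -721; answer -721
Part III: W2 = -721; w = 8; total draws C(12,2) = 66; favorable C(4,2) = 6; P = 1/11; answer 1/11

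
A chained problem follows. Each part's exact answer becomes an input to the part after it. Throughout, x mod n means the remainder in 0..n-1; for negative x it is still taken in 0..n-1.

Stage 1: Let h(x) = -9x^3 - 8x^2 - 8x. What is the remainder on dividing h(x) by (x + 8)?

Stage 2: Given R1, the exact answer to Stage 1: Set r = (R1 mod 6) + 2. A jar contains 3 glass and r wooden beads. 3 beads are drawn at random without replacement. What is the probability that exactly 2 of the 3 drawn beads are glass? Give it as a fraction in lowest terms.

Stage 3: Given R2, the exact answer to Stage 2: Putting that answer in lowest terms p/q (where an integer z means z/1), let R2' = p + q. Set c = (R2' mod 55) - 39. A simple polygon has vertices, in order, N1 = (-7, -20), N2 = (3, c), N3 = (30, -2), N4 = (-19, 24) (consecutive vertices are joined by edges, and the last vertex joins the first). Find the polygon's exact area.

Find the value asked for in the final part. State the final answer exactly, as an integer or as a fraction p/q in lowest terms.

Stage 1: remainder = value at the root: -9*(-8)^3 - 8*(-8)^2 - 8*(-8)^1 = (4608) + (-512) + (64) = 4160; answer 4160
Stage 2: R1 = 4160; r = 4; total draws C(7,3) = 35; favorable C(3,2)*C(4,1) = 12; P = 12/35; answer 12/35
Stage 3: R2 = 12/35; threaded value p + q = 47; c = 8; cross terms: (-7*8 - 3*-20)=4, (3*-2 - 30*8)=-246, (30*24 - -19*-2)=682, (-19*-20 - -7*24)=548; twice the area = |988| = 988; area = 494; answer 494

494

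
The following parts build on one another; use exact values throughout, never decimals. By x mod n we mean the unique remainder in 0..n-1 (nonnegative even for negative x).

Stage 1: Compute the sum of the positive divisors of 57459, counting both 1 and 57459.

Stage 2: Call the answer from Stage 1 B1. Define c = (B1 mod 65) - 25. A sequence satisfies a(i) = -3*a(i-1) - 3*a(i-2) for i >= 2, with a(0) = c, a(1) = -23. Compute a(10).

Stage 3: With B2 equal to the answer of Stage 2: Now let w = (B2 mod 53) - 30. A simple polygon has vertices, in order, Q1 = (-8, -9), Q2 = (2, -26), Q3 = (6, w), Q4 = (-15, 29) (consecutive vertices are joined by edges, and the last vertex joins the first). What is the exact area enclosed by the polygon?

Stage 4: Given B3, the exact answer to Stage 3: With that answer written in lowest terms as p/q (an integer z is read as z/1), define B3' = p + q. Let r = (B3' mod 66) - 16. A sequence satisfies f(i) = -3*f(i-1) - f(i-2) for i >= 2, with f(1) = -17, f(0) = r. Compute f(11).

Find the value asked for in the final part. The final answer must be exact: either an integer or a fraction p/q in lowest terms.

Stage 1: 57459 = 3 * 107 * 179; sigma = (1 + 3) * (1 + 107) * (1 + 179) = 4 * 108 * 180 = 77760; answer 77760
Stage 2: B1 = 77760; c = -5; a(2) = -3*(-23) - 3*(-5) = 84; iterating: a(2)=84, a(3)=-183, a(4)=297, a(5)=-342, a(6)=135, a(7)=621, a(8)=-2268, a(9)=4941, a(10)=-8019; answer -8019
Stage 3: B2 = -8019; w = 7; cross terms: (-8*-26 - 2*-9)=226, (2*7 - 6*-26)=170, (6*29 - -15*7)=279, (-15*-9 - -8*29)=367; twice the area = |1042| = 1042; area = 521; answer 521
Stage 4: B3 = 521; threaded value p + q = 522; r = 44; f(2) = -3*(-17) - 1*(44) = 7; iterating: f(2)=7, f(3)=-4, f(4)=5, f(5)=-11, f(6)=28, f(7)=-73, f(8)=191, f(9)=-500, f(10)=1309, f(11)=-3427; answer -3427

-3427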